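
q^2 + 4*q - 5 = (q - 1)*(q + 5)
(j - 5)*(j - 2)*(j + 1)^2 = j^4 - 5*j^3 - 3*j^2 + 13*j + 10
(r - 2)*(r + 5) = r^2 + 3*r - 10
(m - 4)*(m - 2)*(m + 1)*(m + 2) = m^4 - 3*m^3 - 8*m^2 + 12*m + 16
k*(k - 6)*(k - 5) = k^3 - 11*k^2 + 30*k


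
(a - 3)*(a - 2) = a^2 - 5*a + 6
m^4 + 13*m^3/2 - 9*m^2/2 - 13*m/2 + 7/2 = (m - 1)*(m - 1/2)*(m + 1)*(m + 7)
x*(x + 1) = x^2 + x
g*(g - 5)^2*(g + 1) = g^4 - 9*g^3 + 15*g^2 + 25*g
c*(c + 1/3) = c^2 + c/3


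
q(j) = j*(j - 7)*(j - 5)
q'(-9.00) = 494.00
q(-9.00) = -2016.00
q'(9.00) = 62.00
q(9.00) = 72.00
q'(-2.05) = 96.81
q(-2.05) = -130.80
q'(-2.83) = 126.95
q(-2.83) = -217.82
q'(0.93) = 15.27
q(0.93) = 22.98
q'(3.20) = -11.08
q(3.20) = 21.89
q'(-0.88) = 58.44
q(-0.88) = -40.77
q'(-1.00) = 62.00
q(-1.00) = -48.00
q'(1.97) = -0.64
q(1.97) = 30.02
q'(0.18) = 30.78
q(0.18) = 5.92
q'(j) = j*(j - 7) + j*(j - 5) + (j - 7)*(j - 5)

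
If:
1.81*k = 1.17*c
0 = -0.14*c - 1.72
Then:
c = -12.29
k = -7.94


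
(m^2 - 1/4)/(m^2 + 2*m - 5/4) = (2*m + 1)/(2*m + 5)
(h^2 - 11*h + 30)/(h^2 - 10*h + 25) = (h - 6)/(h - 5)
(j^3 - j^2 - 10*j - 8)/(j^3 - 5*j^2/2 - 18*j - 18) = 2*(j^2 - 3*j - 4)/(2*j^2 - 9*j - 18)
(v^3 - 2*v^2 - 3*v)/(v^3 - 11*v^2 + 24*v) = (v + 1)/(v - 8)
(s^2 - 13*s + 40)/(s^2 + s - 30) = (s - 8)/(s + 6)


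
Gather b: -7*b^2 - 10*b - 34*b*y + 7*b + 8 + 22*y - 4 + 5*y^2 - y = -7*b^2 + b*(-34*y - 3) + 5*y^2 + 21*y + 4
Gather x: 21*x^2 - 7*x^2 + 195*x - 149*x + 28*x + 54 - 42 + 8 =14*x^2 + 74*x + 20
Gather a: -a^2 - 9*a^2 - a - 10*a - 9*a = -10*a^2 - 20*a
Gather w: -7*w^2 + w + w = -7*w^2 + 2*w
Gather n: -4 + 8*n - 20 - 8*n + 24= 0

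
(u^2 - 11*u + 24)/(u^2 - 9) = (u - 8)/(u + 3)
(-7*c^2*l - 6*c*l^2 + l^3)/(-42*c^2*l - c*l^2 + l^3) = (c + l)/(6*c + l)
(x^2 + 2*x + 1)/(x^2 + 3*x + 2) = (x + 1)/(x + 2)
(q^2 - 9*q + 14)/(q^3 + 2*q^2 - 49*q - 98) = (q - 2)/(q^2 + 9*q + 14)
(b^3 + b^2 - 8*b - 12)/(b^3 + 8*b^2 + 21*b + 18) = (b^2 - b - 6)/(b^2 + 6*b + 9)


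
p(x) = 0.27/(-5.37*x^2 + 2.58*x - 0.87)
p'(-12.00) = -0.00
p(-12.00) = -0.00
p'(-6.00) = -0.00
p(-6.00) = -0.00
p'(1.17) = 0.10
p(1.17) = -0.05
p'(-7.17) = -0.00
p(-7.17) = -0.00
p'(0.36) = 0.86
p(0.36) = -0.42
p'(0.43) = 0.97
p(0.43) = -0.36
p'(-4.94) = -0.00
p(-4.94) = -0.00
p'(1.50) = 0.04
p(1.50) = -0.03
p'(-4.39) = -0.00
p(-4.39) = -0.00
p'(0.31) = 0.59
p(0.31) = -0.46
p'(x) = 0.27*(10.74*x - 2.58)/(-5.37*x^2 + 2.58*x - 0.87)^2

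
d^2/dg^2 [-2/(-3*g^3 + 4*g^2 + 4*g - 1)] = 4*((4 - 9*g)*(3*g^3 - 4*g^2 - 4*g + 1) + (-9*g^2 + 8*g + 4)^2)/(3*g^3 - 4*g^2 - 4*g + 1)^3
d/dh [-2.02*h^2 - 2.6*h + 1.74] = -4.04*h - 2.6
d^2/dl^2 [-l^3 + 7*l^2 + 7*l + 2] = 14 - 6*l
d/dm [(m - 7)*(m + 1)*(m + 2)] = 3*m^2 - 8*m - 19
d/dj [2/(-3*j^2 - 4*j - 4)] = 4*(3*j + 2)/(3*j^2 + 4*j + 4)^2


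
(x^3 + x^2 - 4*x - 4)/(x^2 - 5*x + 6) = (x^2 + 3*x + 2)/(x - 3)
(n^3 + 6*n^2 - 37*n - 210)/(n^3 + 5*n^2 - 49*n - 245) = (n - 6)/(n - 7)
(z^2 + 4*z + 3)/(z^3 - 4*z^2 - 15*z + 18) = (z + 1)/(z^2 - 7*z + 6)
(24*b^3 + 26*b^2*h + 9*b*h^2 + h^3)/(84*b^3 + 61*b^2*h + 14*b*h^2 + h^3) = (2*b + h)/(7*b + h)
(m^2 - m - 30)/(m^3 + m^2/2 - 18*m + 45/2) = 2*(m - 6)/(2*m^2 - 9*m + 9)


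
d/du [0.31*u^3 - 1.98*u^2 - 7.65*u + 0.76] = 0.93*u^2 - 3.96*u - 7.65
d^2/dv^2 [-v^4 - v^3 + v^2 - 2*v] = -12*v^2 - 6*v + 2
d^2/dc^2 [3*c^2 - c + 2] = 6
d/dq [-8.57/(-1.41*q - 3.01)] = -12.0837/(1.41*q + 3.01)^2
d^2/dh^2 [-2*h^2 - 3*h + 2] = -4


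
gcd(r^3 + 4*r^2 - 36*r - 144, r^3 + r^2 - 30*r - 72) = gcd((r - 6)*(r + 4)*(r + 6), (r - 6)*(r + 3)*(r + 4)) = r^2 - 2*r - 24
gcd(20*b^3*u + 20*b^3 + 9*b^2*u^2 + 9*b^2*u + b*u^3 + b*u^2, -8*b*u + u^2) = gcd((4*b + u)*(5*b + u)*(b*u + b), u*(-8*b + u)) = 1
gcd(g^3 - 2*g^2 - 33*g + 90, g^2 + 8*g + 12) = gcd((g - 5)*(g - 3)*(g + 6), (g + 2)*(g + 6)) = g + 6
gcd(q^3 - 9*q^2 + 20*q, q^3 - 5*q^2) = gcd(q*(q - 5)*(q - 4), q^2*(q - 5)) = q^2 - 5*q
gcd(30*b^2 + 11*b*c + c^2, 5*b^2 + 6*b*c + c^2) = 5*b + c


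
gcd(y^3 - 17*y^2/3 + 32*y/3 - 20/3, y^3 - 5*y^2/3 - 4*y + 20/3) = y^2 - 11*y/3 + 10/3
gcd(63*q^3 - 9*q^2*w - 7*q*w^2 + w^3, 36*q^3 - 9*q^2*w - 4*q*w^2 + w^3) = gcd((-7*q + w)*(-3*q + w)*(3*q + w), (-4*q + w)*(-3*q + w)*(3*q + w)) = 9*q^2 - w^2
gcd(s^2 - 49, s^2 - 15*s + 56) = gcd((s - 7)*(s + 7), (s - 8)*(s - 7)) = s - 7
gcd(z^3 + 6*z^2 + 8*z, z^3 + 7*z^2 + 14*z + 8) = z^2 + 6*z + 8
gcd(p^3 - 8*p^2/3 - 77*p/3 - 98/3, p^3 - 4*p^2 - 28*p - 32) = p + 2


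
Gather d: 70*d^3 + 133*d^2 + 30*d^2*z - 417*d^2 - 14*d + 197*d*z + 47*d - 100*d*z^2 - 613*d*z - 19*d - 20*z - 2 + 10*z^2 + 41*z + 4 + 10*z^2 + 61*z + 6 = 70*d^3 + d^2*(30*z - 284) + d*(-100*z^2 - 416*z + 14) + 20*z^2 + 82*z + 8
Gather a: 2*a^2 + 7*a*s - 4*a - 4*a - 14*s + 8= 2*a^2 + a*(7*s - 8) - 14*s + 8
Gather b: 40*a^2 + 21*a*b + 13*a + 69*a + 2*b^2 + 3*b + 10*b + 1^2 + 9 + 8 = 40*a^2 + 82*a + 2*b^2 + b*(21*a + 13) + 18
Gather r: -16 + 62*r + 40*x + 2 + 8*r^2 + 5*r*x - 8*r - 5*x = 8*r^2 + r*(5*x + 54) + 35*x - 14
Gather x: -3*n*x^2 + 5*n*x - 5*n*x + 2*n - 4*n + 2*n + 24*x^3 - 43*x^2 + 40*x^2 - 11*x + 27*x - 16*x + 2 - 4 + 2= 24*x^3 + x^2*(-3*n - 3)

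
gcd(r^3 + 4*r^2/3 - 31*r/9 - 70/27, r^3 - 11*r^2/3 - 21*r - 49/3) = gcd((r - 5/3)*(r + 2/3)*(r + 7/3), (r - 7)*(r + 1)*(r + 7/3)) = r + 7/3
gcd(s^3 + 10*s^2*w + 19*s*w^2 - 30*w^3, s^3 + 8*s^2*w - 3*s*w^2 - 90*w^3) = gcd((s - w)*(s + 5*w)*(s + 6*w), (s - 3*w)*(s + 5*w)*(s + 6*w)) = s^2 + 11*s*w + 30*w^2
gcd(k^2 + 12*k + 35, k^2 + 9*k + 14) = k + 7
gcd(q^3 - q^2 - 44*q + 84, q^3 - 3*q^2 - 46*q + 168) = q^2 + q - 42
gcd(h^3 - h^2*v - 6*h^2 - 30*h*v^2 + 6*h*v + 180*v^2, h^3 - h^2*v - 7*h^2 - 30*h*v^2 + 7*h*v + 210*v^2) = -h^2 + h*v + 30*v^2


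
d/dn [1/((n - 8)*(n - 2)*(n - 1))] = (-(n - 8)*(n - 2) - (n - 8)*(n - 1) - (n - 2)*(n - 1))/((n - 8)^2*(n - 2)^2*(n - 1)^2)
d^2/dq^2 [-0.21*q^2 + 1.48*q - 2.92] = -0.420000000000000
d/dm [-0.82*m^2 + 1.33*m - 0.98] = 1.33 - 1.64*m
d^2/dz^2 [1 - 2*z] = 0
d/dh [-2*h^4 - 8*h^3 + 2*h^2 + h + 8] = -8*h^3 - 24*h^2 + 4*h + 1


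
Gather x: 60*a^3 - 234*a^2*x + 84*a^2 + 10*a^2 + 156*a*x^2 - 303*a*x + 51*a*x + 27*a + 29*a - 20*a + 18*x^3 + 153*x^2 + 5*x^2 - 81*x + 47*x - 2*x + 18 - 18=60*a^3 + 94*a^2 + 36*a + 18*x^3 + x^2*(156*a + 158) + x*(-234*a^2 - 252*a - 36)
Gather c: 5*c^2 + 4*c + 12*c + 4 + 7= 5*c^2 + 16*c + 11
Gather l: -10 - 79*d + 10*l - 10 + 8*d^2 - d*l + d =8*d^2 - 78*d + l*(10 - d) - 20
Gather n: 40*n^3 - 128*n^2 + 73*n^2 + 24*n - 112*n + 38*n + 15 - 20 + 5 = 40*n^3 - 55*n^2 - 50*n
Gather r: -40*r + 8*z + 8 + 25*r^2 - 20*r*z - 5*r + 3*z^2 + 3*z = 25*r^2 + r*(-20*z - 45) + 3*z^2 + 11*z + 8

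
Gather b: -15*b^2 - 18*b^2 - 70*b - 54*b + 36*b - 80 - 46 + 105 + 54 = -33*b^2 - 88*b + 33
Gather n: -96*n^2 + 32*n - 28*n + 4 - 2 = -96*n^2 + 4*n + 2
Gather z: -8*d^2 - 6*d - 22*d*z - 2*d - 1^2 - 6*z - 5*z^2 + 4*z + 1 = -8*d^2 - 8*d - 5*z^2 + z*(-22*d - 2)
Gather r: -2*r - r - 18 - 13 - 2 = -3*r - 33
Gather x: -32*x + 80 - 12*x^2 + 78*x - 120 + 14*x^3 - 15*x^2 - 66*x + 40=14*x^3 - 27*x^2 - 20*x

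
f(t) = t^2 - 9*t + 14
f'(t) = 2*t - 9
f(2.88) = -3.63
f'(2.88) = -3.24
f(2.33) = -1.54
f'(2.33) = -4.34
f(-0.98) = 23.78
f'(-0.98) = -10.96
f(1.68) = 1.70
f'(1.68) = -5.64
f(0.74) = 7.89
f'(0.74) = -7.52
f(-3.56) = 58.71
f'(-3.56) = -16.12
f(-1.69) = 32.07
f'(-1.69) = -12.38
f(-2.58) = 43.88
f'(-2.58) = -14.16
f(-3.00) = 50.00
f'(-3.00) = -15.00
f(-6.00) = 104.00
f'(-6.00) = -21.00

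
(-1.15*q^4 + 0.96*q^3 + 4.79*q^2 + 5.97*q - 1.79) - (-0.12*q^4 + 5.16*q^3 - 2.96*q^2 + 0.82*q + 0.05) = -1.03*q^4 - 4.2*q^3 + 7.75*q^2 + 5.15*q - 1.84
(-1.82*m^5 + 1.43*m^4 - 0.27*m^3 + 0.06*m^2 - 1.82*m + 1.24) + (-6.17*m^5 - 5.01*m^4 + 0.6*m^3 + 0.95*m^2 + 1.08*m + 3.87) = -7.99*m^5 - 3.58*m^4 + 0.33*m^3 + 1.01*m^2 - 0.74*m + 5.11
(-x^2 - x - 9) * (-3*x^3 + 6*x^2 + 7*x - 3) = 3*x^5 - 3*x^4 + 14*x^3 - 58*x^2 - 60*x + 27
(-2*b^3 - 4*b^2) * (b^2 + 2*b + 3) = -2*b^5 - 8*b^4 - 14*b^3 - 12*b^2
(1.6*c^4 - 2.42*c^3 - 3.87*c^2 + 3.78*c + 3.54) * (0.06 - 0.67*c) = -1.072*c^5 + 1.7174*c^4 + 2.4477*c^3 - 2.7648*c^2 - 2.145*c + 0.2124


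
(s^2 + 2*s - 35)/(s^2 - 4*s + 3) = (s^2 + 2*s - 35)/(s^2 - 4*s + 3)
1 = 1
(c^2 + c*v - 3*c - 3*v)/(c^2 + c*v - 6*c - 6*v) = (c - 3)/(c - 6)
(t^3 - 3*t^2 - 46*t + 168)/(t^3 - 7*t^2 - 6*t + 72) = (t + 7)/(t + 3)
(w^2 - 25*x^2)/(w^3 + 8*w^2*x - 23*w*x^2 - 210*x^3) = (w + 5*x)/(w^2 + 13*w*x + 42*x^2)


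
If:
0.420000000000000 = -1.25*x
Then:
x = -0.34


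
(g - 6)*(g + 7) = g^2 + g - 42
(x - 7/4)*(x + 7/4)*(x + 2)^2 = x^4 + 4*x^3 + 15*x^2/16 - 49*x/4 - 49/4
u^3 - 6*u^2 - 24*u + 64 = (u - 8)*(u - 2)*(u + 4)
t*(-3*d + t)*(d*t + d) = -3*d^2*t^2 - 3*d^2*t + d*t^3 + d*t^2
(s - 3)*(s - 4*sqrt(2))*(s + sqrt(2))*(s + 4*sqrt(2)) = s^4 - 3*s^3 + sqrt(2)*s^3 - 32*s^2 - 3*sqrt(2)*s^2 - 32*sqrt(2)*s + 96*s + 96*sqrt(2)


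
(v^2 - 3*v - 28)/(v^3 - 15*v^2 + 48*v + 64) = (v^2 - 3*v - 28)/(v^3 - 15*v^2 + 48*v + 64)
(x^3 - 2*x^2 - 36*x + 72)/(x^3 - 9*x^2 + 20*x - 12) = (x + 6)/(x - 1)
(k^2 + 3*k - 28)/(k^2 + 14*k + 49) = (k - 4)/(k + 7)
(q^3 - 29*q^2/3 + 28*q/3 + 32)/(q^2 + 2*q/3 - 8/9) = 3*(q^2 - 11*q + 24)/(3*q - 2)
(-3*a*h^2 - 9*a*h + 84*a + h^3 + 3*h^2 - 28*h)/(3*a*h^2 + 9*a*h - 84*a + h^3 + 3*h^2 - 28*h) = (-3*a + h)/(3*a + h)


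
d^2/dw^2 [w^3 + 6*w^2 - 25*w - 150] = 6*w + 12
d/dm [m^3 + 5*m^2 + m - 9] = 3*m^2 + 10*m + 1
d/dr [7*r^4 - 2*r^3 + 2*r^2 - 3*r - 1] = 28*r^3 - 6*r^2 + 4*r - 3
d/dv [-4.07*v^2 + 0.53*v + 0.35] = 0.53 - 8.14*v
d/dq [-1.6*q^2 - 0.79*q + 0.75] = -3.2*q - 0.79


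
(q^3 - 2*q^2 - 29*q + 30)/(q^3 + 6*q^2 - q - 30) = (q^2 - 7*q + 6)/(q^2 + q - 6)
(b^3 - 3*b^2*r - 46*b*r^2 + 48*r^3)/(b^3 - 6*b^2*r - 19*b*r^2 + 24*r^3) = (b + 6*r)/(b + 3*r)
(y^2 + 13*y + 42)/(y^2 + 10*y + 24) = (y + 7)/(y + 4)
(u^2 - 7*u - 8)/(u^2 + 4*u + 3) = (u - 8)/(u + 3)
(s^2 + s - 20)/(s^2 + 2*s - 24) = (s + 5)/(s + 6)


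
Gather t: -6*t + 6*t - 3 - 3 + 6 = 0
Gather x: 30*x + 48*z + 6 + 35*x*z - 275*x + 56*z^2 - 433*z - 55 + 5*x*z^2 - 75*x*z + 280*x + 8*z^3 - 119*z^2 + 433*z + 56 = x*(5*z^2 - 40*z + 35) + 8*z^3 - 63*z^2 + 48*z + 7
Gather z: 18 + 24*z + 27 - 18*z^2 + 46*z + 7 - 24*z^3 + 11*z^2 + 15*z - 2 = -24*z^3 - 7*z^2 + 85*z + 50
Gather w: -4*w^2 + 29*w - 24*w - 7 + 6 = -4*w^2 + 5*w - 1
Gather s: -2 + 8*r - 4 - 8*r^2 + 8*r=-8*r^2 + 16*r - 6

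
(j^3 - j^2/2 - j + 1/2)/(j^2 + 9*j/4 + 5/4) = 2*(2*j^2 - 3*j + 1)/(4*j + 5)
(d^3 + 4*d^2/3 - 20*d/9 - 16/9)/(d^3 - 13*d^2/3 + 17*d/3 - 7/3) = (9*d^3 + 12*d^2 - 20*d - 16)/(3*(3*d^3 - 13*d^2 + 17*d - 7))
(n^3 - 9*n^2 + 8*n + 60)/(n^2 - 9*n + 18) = (n^2 - 3*n - 10)/(n - 3)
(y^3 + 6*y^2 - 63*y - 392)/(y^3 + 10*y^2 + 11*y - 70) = (y^2 - y - 56)/(y^2 + 3*y - 10)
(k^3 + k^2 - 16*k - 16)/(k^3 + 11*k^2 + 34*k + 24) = (k - 4)/(k + 6)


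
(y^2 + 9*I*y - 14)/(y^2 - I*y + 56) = (y + 2*I)/(y - 8*I)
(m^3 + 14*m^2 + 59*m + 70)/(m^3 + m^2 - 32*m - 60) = (m + 7)/(m - 6)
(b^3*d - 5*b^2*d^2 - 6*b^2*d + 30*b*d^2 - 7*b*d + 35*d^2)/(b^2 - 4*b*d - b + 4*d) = d*(b^3 - 5*b^2*d - 6*b^2 + 30*b*d - 7*b + 35*d)/(b^2 - 4*b*d - b + 4*d)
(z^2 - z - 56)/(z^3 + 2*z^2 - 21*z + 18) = (z^2 - z - 56)/(z^3 + 2*z^2 - 21*z + 18)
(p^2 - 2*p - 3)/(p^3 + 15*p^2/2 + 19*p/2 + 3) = 2*(p - 3)/(2*p^2 + 13*p + 6)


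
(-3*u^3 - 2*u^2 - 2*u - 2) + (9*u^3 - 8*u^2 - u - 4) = 6*u^3 - 10*u^2 - 3*u - 6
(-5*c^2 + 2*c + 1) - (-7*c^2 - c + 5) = 2*c^2 + 3*c - 4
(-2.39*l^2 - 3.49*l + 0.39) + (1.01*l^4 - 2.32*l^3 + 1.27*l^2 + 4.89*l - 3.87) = 1.01*l^4 - 2.32*l^3 - 1.12*l^2 + 1.4*l - 3.48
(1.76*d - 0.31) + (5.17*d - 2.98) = 6.93*d - 3.29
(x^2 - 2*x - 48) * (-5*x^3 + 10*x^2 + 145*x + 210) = -5*x^5 + 20*x^4 + 365*x^3 - 560*x^2 - 7380*x - 10080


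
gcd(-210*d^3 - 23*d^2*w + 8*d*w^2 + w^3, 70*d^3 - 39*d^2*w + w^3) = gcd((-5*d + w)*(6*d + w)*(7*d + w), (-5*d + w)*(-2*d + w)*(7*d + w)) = -35*d^2 + 2*d*w + w^2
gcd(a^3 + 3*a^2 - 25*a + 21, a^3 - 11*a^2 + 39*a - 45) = a - 3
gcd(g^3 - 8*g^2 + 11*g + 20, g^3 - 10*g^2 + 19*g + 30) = g^2 - 4*g - 5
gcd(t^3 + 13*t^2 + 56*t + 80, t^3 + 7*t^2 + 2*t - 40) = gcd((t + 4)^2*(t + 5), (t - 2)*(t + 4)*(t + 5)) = t^2 + 9*t + 20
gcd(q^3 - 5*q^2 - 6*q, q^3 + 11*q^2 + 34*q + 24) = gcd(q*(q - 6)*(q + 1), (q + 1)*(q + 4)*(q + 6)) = q + 1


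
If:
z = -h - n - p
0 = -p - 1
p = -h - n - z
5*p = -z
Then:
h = -n - 4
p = -1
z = 5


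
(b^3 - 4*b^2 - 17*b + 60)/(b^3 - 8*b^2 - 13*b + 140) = (b - 3)/(b - 7)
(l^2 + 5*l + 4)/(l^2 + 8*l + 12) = (l^2 + 5*l + 4)/(l^2 + 8*l + 12)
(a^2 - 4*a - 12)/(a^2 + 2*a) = (a - 6)/a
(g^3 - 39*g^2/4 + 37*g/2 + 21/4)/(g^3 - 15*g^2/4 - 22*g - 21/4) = (g - 3)/(g + 3)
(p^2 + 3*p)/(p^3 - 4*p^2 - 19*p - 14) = p*(p + 3)/(p^3 - 4*p^2 - 19*p - 14)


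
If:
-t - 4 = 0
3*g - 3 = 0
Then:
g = 1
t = -4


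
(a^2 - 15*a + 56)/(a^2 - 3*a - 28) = (a - 8)/(a + 4)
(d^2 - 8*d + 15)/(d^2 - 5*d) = (d - 3)/d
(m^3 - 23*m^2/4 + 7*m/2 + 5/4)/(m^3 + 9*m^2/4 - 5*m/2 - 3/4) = (m - 5)/(m + 3)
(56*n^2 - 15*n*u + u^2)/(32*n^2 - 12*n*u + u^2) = (-7*n + u)/(-4*n + u)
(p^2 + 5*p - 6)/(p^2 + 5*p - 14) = (p^2 + 5*p - 6)/(p^2 + 5*p - 14)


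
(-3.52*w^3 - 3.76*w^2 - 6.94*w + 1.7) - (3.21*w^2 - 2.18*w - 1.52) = -3.52*w^3 - 6.97*w^2 - 4.76*w + 3.22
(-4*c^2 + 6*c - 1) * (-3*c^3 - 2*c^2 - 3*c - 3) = 12*c^5 - 10*c^4 + 3*c^3 - 4*c^2 - 15*c + 3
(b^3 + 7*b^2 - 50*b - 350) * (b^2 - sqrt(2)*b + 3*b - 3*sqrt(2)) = b^5 - sqrt(2)*b^4 + 10*b^4 - 29*b^3 - 10*sqrt(2)*b^3 - 500*b^2 + 29*sqrt(2)*b^2 - 1050*b + 500*sqrt(2)*b + 1050*sqrt(2)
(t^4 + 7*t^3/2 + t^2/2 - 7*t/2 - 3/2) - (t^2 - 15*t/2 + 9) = t^4 + 7*t^3/2 - t^2/2 + 4*t - 21/2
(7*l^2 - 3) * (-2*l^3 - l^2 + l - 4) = -14*l^5 - 7*l^4 + 13*l^3 - 25*l^2 - 3*l + 12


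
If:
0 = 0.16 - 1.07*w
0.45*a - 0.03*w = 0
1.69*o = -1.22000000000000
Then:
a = 0.01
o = -0.72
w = 0.15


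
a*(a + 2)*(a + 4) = a^3 + 6*a^2 + 8*a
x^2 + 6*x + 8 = (x + 2)*(x + 4)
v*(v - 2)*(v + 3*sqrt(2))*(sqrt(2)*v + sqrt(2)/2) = sqrt(2)*v^4 - 3*sqrt(2)*v^3/2 + 6*v^3 - 9*v^2 - sqrt(2)*v^2 - 6*v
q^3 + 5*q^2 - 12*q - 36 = (q - 3)*(q + 2)*(q + 6)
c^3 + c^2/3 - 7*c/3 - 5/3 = (c - 5/3)*(c + 1)^2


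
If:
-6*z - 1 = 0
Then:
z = -1/6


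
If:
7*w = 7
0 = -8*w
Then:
No Solution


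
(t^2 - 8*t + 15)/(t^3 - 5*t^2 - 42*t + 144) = (t - 5)/(t^2 - 2*t - 48)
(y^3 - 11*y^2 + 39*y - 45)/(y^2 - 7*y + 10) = (y^2 - 6*y + 9)/(y - 2)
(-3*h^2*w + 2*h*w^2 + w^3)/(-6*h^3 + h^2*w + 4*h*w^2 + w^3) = w/(2*h + w)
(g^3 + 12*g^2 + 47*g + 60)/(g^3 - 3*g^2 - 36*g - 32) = (g^2 + 8*g + 15)/(g^2 - 7*g - 8)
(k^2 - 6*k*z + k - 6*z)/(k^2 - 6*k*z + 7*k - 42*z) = (k + 1)/(k + 7)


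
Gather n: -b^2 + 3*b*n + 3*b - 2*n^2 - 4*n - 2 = -b^2 + 3*b - 2*n^2 + n*(3*b - 4) - 2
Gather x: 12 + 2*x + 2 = 2*x + 14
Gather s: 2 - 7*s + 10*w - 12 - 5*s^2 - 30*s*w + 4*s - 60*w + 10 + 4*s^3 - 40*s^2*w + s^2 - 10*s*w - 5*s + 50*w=4*s^3 + s^2*(-40*w - 4) + s*(-40*w - 8)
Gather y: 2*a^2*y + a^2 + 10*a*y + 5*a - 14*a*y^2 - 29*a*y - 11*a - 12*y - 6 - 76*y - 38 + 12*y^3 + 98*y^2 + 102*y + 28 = a^2 - 6*a + 12*y^3 + y^2*(98 - 14*a) + y*(2*a^2 - 19*a + 14) - 16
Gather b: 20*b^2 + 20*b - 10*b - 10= 20*b^2 + 10*b - 10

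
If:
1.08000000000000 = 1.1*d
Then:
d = 0.98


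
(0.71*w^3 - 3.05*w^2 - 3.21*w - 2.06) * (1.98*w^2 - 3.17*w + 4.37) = 1.4058*w^5 - 8.2897*w^4 + 6.4154*w^3 - 7.2316*w^2 - 7.4975*w - 9.0022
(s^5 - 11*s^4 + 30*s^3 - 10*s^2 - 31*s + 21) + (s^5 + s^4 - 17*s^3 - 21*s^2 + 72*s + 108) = 2*s^5 - 10*s^4 + 13*s^3 - 31*s^2 + 41*s + 129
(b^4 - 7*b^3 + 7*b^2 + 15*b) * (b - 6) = b^5 - 13*b^4 + 49*b^3 - 27*b^2 - 90*b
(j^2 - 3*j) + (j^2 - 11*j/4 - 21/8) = 2*j^2 - 23*j/4 - 21/8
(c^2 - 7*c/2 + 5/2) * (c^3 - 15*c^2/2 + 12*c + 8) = c^5 - 11*c^4 + 163*c^3/4 - 211*c^2/4 + 2*c + 20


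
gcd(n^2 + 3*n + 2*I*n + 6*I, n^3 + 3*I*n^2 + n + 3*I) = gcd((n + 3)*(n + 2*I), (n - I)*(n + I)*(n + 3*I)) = 1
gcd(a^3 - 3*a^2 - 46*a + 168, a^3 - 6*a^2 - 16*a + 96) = a^2 - 10*a + 24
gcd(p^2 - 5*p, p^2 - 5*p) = p^2 - 5*p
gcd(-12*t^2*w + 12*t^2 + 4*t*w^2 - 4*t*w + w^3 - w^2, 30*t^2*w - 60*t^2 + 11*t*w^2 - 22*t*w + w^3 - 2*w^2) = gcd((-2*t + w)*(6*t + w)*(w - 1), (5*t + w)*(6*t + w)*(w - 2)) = 6*t + w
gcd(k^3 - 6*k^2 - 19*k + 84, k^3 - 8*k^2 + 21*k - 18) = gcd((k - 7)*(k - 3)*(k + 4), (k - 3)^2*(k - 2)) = k - 3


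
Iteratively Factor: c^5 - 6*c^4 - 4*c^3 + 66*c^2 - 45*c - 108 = (c - 3)*(c^4 - 3*c^3 - 13*c^2 + 27*c + 36) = (c - 3)*(c + 1)*(c^3 - 4*c^2 - 9*c + 36) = (c - 4)*(c - 3)*(c + 1)*(c^2 - 9) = (c - 4)*(c - 3)*(c + 1)*(c + 3)*(c - 3)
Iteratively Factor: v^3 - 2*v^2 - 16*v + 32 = (v + 4)*(v^2 - 6*v + 8) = (v - 4)*(v + 4)*(v - 2)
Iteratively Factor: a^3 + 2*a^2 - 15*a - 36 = (a + 3)*(a^2 - a - 12) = (a + 3)^2*(a - 4)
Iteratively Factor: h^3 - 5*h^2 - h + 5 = (h - 5)*(h^2 - 1) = (h - 5)*(h + 1)*(h - 1)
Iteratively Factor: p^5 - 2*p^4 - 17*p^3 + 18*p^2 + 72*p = (p - 3)*(p^4 + p^3 - 14*p^2 - 24*p) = (p - 3)*(p + 2)*(p^3 - p^2 - 12*p) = p*(p - 3)*(p + 2)*(p^2 - p - 12) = p*(p - 4)*(p - 3)*(p + 2)*(p + 3)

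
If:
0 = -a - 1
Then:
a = -1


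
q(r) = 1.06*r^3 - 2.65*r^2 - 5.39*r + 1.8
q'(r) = 3.18*r^2 - 5.3*r - 5.39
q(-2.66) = -22.56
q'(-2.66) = 31.21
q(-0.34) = 3.28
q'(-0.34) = -3.22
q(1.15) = -6.29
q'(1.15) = -7.28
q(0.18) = 0.75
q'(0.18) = -6.24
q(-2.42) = -15.70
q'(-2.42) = 26.06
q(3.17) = -8.15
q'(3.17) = 9.76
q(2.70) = -11.21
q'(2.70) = 3.48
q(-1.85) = -4.01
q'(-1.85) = 15.30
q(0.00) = 1.80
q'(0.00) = -5.39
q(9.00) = 511.38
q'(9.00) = 204.49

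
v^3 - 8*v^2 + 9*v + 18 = (v - 6)*(v - 3)*(v + 1)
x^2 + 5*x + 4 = (x + 1)*(x + 4)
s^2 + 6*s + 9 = (s + 3)^2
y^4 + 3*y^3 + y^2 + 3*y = y*(y + 3)*(y - I)*(y + I)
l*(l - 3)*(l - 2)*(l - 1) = l^4 - 6*l^3 + 11*l^2 - 6*l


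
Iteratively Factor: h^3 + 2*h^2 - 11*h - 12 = (h + 4)*(h^2 - 2*h - 3) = (h - 3)*(h + 4)*(h + 1)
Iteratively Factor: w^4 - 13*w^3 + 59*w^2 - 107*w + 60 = (w - 3)*(w^3 - 10*w^2 + 29*w - 20) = (w - 3)*(w - 1)*(w^2 - 9*w + 20) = (w - 5)*(w - 3)*(w - 1)*(w - 4)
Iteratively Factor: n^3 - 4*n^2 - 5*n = (n + 1)*(n^2 - 5*n) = (n - 5)*(n + 1)*(n)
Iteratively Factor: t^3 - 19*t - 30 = (t + 2)*(t^2 - 2*t - 15) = (t - 5)*(t + 2)*(t + 3)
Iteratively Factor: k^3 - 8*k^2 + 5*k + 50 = (k - 5)*(k^2 - 3*k - 10) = (k - 5)^2*(k + 2)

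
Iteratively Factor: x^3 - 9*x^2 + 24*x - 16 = (x - 4)*(x^2 - 5*x + 4) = (x - 4)*(x - 1)*(x - 4)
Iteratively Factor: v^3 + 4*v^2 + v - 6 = (v + 3)*(v^2 + v - 2) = (v + 2)*(v + 3)*(v - 1)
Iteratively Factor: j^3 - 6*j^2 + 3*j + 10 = (j + 1)*(j^2 - 7*j + 10) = (j - 5)*(j + 1)*(j - 2)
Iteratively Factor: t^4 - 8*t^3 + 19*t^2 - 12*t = (t - 1)*(t^3 - 7*t^2 + 12*t) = (t - 3)*(t - 1)*(t^2 - 4*t) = t*(t - 3)*(t - 1)*(t - 4)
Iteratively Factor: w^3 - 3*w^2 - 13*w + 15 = (w - 1)*(w^2 - 2*w - 15) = (w - 5)*(w - 1)*(w + 3)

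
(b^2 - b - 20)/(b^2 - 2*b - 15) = (b + 4)/(b + 3)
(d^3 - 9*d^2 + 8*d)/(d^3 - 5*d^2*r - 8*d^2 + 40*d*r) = (1 - d)/(-d + 5*r)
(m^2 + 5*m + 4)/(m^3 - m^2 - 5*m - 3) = (m + 4)/(m^2 - 2*m - 3)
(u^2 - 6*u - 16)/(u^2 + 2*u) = (u - 8)/u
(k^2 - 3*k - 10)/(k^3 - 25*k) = (k + 2)/(k*(k + 5))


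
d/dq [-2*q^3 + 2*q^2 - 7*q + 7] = -6*q^2 + 4*q - 7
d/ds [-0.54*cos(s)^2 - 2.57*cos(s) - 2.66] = (1.08*cos(s) + 2.57)*sin(s)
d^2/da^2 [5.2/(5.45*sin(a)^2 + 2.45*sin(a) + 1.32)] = (-617.812*sin(a)^4 - 208.299*sin(a)^3 + 1045.1402*sin(a)^2 + 433.4148*sin(a) - 12.3916)/(5.45*sin(a)^2 + 2.45*sin(a) + 1.32)^3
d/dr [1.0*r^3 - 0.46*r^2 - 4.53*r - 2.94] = 3.0*r^2 - 0.92*r - 4.53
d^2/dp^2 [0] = 0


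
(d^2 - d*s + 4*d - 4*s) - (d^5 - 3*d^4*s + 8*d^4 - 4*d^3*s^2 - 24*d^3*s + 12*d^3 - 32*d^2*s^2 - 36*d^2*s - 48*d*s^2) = -d^5 + 3*d^4*s - 8*d^4 + 4*d^3*s^2 + 24*d^3*s - 12*d^3 + 32*d^2*s^2 + 36*d^2*s + d^2 + 48*d*s^2 - d*s + 4*d - 4*s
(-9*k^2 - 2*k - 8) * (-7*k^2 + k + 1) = 63*k^4 + 5*k^3 + 45*k^2 - 10*k - 8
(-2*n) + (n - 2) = -n - 2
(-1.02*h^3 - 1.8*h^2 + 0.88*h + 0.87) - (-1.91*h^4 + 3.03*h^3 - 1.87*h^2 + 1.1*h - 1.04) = 1.91*h^4 - 4.05*h^3 + 0.0700000000000001*h^2 - 0.22*h + 1.91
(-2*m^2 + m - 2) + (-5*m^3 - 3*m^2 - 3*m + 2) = -5*m^3 - 5*m^2 - 2*m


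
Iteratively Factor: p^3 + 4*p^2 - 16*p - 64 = (p - 4)*(p^2 + 8*p + 16) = (p - 4)*(p + 4)*(p + 4)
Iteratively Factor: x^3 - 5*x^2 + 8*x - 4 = (x - 1)*(x^2 - 4*x + 4) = (x - 2)*(x - 1)*(x - 2)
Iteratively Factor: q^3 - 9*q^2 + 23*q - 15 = (q - 5)*(q^2 - 4*q + 3) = (q - 5)*(q - 1)*(q - 3)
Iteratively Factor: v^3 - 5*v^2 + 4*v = (v)*(v^2 - 5*v + 4) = v*(v - 4)*(v - 1)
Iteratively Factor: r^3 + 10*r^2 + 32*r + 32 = (r + 2)*(r^2 + 8*r + 16) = (r + 2)*(r + 4)*(r + 4)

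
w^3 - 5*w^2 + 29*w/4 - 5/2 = (w - 5/2)*(w - 2)*(w - 1/2)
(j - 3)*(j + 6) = j^2 + 3*j - 18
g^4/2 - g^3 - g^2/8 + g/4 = g*(g/2 + 1/4)*(g - 2)*(g - 1/2)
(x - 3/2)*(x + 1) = x^2 - x/2 - 3/2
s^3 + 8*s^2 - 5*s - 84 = (s - 3)*(s + 4)*(s + 7)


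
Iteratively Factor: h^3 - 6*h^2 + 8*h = (h - 2)*(h^2 - 4*h) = (h - 4)*(h - 2)*(h)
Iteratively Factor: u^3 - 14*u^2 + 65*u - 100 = (u - 5)*(u^2 - 9*u + 20) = (u - 5)^2*(u - 4)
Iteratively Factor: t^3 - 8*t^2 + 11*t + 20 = (t - 4)*(t^2 - 4*t - 5) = (t - 5)*(t - 4)*(t + 1)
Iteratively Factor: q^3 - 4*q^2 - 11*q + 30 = (q + 3)*(q^2 - 7*q + 10) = (q - 5)*(q + 3)*(q - 2)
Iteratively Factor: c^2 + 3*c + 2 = (c + 2)*(c + 1)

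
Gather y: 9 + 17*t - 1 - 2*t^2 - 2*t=-2*t^2 + 15*t + 8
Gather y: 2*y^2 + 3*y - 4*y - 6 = 2*y^2 - y - 6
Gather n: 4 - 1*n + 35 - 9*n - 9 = 30 - 10*n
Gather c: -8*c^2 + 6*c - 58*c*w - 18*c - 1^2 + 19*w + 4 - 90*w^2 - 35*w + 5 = -8*c^2 + c*(-58*w - 12) - 90*w^2 - 16*w + 8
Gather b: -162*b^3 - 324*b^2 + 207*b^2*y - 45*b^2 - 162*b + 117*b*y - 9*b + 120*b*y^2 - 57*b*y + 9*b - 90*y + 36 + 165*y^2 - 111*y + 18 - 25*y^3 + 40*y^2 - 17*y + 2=-162*b^3 + b^2*(207*y - 369) + b*(120*y^2 + 60*y - 162) - 25*y^3 + 205*y^2 - 218*y + 56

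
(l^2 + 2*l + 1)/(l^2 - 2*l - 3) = (l + 1)/(l - 3)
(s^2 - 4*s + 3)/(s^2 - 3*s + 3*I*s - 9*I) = (s - 1)/(s + 3*I)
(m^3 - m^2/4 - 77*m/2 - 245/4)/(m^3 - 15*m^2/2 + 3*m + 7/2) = (4*m^2 + 27*m + 35)/(2*(2*m^2 - m - 1))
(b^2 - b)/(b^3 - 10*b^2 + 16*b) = (b - 1)/(b^2 - 10*b + 16)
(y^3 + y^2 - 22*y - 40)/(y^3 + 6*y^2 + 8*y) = (y - 5)/y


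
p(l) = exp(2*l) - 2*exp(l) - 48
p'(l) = 2*exp(2*l) - 2*exp(l)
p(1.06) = -45.44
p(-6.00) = -48.00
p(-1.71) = -48.33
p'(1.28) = 18.68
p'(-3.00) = -0.09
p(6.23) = 256752.12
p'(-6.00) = 0.00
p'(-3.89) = -0.04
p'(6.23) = 514615.75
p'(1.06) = 10.89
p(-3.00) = -48.10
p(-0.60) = -48.80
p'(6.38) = 694849.55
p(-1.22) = -48.50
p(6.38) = 346786.84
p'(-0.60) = -0.50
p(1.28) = -42.26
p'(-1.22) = -0.42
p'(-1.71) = -0.30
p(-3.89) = -48.04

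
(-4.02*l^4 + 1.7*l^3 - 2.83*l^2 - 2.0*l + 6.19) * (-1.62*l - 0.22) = 6.5124*l^5 - 1.8696*l^4 + 4.2106*l^3 + 3.8626*l^2 - 9.5878*l - 1.3618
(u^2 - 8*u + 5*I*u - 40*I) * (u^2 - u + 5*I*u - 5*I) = u^4 - 9*u^3 + 10*I*u^3 - 17*u^2 - 90*I*u^2 + 225*u + 80*I*u - 200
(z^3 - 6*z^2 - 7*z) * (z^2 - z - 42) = z^5 - 7*z^4 - 43*z^3 + 259*z^2 + 294*z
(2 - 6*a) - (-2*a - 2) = 4 - 4*a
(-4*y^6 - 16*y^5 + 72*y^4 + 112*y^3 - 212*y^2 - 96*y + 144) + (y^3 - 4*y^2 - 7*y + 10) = -4*y^6 - 16*y^5 + 72*y^4 + 113*y^3 - 216*y^2 - 103*y + 154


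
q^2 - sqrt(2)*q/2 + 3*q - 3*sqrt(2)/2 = (q + 3)*(q - sqrt(2)/2)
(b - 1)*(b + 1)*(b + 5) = b^3 + 5*b^2 - b - 5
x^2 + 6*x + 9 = (x + 3)^2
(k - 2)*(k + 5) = k^2 + 3*k - 10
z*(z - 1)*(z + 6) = z^3 + 5*z^2 - 6*z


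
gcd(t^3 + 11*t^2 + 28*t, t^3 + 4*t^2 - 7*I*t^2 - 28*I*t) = t^2 + 4*t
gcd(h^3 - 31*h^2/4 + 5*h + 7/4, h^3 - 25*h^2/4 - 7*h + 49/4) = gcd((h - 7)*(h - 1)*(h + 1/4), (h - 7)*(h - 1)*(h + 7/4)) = h^2 - 8*h + 7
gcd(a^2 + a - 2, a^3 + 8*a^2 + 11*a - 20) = a - 1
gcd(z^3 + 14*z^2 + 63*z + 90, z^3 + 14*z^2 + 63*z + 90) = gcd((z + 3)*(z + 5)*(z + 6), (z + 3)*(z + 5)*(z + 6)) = z^3 + 14*z^2 + 63*z + 90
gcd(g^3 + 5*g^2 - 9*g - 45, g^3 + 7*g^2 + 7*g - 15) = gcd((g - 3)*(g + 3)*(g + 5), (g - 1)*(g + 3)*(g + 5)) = g^2 + 8*g + 15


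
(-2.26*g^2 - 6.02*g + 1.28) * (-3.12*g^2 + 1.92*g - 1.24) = 7.0512*g^4 + 14.4432*g^3 - 12.7496*g^2 + 9.9224*g - 1.5872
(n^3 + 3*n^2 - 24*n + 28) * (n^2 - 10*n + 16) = n^5 - 7*n^4 - 38*n^3 + 316*n^2 - 664*n + 448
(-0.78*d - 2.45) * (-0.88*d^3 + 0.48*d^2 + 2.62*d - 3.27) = 0.6864*d^4 + 1.7816*d^3 - 3.2196*d^2 - 3.8684*d + 8.0115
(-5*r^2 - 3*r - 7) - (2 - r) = -5*r^2 - 2*r - 9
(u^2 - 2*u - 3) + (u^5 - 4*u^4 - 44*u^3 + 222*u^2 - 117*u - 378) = u^5 - 4*u^4 - 44*u^3 + 223*u^2 - 119*u - 381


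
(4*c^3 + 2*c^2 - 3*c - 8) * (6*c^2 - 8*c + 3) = 24*c^5 - 20*c^4 - 22*c^3 - 18*c^2 + 55*c - 24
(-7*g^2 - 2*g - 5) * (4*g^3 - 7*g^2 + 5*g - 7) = -28*g^5 + 41*g^4 - 41*g^3 + 74*g^2 - 11*g + 35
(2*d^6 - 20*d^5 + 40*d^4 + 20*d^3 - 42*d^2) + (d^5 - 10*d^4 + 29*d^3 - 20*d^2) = 2*d^6 - 19*d^5 + 30*d^4 + 49*d^3 - 62*d^2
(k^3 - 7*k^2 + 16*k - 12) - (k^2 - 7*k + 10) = k^3 - 8*k^2 + 23*k - 22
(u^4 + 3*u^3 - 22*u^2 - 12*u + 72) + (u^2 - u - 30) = u^4 + 3*u^3 - 21*u^2 - 13*u + 42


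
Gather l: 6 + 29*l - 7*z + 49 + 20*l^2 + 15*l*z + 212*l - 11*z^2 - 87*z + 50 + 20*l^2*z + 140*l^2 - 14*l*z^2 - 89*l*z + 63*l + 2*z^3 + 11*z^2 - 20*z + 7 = l^2*(20*z + 160) + l*(-14*z^2 - 74*z + 304) + 2*z^3 - 114*z + 112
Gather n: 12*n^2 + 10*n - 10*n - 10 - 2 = 12*n^2 - 12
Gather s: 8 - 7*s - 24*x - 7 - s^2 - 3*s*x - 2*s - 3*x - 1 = -s^2 + s*(-3*x - 9) - 27*x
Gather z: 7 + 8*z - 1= 8*z + 6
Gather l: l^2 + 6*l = l^2 + 6*l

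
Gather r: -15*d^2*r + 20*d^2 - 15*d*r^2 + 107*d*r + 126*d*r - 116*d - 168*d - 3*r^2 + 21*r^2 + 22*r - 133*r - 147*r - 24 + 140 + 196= 20*d^2 - 284*d + r^2*(18 - 15*d) + r*(-15*d^2 + 233*d - 258) + 312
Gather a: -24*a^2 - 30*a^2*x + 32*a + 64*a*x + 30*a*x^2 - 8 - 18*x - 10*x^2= a^2*(-30*x - 24) + a*(30*x^2 + 64*x + 32) - 10*x^2 - 18*x - 8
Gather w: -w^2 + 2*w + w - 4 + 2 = -w^2 + 3*w - 2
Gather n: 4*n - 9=4*n - 9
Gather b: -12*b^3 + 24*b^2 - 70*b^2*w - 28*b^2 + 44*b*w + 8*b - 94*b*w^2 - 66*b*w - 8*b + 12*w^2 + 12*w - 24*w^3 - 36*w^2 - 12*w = -12*b^3 + b^2*(-70*w - 4) + b*(-94*w^2 - 22*w) - 24*w^3 - 24*w^2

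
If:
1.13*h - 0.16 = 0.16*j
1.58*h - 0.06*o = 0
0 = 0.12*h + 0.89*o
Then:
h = 0.00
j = -1.00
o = 0.00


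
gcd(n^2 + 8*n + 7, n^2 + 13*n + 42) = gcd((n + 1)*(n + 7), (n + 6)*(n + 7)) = n + 7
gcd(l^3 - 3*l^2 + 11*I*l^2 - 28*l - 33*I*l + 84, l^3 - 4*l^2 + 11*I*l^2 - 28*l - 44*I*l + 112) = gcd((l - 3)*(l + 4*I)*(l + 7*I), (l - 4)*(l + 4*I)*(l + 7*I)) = l^2 + 11*I*l - 28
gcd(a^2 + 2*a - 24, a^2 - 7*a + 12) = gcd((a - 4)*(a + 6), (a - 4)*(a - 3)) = a - 4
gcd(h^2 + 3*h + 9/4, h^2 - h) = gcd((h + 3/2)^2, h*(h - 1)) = 1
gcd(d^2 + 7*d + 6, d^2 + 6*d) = d + 6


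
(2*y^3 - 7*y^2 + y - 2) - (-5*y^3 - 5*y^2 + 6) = 7*y^3 - 2*y^2 + y - 8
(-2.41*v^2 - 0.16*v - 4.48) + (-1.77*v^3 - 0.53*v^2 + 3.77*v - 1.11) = -1.77*v^3 - 2.94*v^2 + 3.61*v - 5.59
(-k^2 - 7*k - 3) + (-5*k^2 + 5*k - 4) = -6*k^2 - 2*k - 7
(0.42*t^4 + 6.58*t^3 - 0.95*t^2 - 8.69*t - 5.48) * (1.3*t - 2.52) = 0.546*t^5 + 7.4956*t^4 - 17.8166*t^3 - 8.903*t^2 + 14.7748*t + 13.8096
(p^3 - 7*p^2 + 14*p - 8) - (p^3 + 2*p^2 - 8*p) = -9*p^2 + 22*p - 8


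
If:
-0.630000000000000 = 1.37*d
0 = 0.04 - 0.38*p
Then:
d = -0.46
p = 0.11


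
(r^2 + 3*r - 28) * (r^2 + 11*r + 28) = r^4 + 14*r^3 + 33*r^2 - 224*r - 784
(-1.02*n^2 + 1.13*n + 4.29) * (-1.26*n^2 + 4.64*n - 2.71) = 1.2852*n^4 - 6.1566*n^3 + 2.602*n^2 + 16.8433*n - 11.6259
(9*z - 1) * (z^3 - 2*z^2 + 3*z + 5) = 9*z^4 - 19*z^3 + 29*z^2 + 42*z - 5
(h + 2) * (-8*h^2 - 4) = -8*h^3 - 16*h^2 - 4*h - 8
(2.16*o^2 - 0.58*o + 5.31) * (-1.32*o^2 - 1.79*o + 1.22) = -2.8512*o^4 - 3.1008*o^3 - 3.3358*o^2 - 10.2125*o + 6.4782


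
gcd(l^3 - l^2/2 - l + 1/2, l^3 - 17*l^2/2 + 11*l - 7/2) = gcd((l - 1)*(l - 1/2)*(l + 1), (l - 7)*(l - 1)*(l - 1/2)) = l^2 - 3*l/2 + 1/2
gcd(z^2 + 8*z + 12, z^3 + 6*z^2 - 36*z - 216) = z + 6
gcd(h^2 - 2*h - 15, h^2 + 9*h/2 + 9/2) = h + 3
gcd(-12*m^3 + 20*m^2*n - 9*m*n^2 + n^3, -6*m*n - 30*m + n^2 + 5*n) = 6*m - n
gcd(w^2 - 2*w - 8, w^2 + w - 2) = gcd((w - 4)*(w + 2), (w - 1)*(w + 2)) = w + 2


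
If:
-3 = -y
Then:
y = 3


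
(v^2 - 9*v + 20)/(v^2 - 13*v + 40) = (v - 4)/(v - 8)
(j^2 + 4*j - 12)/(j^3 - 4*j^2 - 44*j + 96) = 1/(j - 8)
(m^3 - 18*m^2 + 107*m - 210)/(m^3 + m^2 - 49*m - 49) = (m^2 - 11*m + 30)/(m^2 + 8*m + 7)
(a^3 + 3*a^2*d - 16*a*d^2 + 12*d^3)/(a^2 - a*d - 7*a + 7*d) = (a^2 + 4*a*d - 12*d^2)/(a - 7)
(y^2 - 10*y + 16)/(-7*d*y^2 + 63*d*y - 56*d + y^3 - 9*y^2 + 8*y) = (y - 2)/(-7*d*y + 7*d + y^2 - y)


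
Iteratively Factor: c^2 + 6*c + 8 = (c + 4)*(c + 2)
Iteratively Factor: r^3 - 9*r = (r)*(r^2 - 9) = r*(r + 3)*(r - 3)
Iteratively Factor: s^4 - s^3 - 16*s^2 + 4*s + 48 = (s + 3)*(s^3 - 4*s^2 - 4*s + 16) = (s - 4)*(s + 3)*(s^2 - 4) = (s - 4)*(s + 2)*(s + 3)*(s - 2)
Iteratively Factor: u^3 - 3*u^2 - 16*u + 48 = (u + 4)*(u^2 - 7*u + 12) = (u - 3)*(u + 4)*(u - 4)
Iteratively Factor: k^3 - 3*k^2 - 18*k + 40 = (k - 5)*(k^2 + 2*k - 8) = (k - 5)*(k + 4)*(k - 2)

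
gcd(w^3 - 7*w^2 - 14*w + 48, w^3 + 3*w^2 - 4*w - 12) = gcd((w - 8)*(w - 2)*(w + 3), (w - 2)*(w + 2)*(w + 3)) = w^2 + w - 6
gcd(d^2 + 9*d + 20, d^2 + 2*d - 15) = d + 5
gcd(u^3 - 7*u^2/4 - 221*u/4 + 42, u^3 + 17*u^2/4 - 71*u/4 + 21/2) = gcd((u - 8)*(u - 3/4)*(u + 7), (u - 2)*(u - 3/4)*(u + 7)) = u^2 + 25*u/4 - 21/4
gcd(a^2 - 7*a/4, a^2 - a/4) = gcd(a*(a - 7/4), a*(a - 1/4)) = a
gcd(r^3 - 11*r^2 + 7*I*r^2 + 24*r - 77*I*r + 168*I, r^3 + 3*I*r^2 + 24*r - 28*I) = r + 7*I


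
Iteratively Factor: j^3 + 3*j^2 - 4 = (j + 2)*(j^2 + j - 2) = (j - 1)*(j + 2)*(j + 2)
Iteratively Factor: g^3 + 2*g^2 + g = (g + 1)*(g^2 + g) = (g + 1)^2*(g)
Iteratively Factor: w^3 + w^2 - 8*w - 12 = (w + 2)*(w^2 - w - 6) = (w - 3)*(w + 2)*(w + 2)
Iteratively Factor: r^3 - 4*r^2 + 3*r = (r)*(r^2 - 4*r + 3) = r*(r - 1)*(r - 3)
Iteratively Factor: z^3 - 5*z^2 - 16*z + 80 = (z + 4)*(z^2 - 9*z + 20) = (z - 4)*(z + 4)*(z - 5)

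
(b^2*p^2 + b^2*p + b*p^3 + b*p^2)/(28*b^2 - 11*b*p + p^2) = b*p*(b*p + b + p^2 + p)/(28*b^2 - 11*b*p + p^2)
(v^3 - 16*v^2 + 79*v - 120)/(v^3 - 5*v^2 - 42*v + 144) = (v - 5)/(v + 6)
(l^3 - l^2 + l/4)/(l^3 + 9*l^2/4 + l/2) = (4*l^2 - 4*l + 1)/(4*l^2 + 9*l + 2)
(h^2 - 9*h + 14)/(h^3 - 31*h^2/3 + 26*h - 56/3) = 3/(3*h - 4)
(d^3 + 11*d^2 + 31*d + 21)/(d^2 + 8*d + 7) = d + 3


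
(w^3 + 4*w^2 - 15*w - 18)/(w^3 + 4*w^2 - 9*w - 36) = (w^2 + 7*w + 6)/(w^2 + 7*w + 12)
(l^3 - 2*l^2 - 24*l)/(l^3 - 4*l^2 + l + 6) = l*(l^2 - 2*l - 24)/(l^3 - 4*l^2 + l + 6)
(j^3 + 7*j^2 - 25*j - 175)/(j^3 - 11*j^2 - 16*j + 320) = (j^2 + 2*j - 35)/(j^2 - 16*j + 64)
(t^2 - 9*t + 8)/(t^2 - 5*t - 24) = (t - 1)/(t + 3)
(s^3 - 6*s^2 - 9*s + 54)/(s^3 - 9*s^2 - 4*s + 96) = (s^2 - 9*s + 18)/(s^2 - 12*s + 32)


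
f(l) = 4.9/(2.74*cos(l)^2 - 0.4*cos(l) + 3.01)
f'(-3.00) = 0.11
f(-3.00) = 0.80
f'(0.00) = 0.00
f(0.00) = 0.92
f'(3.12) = -0.02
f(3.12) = 0.80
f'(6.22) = -0.06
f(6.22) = 0.92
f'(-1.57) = 0.21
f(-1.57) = 1.63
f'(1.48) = 0.05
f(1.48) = 1.64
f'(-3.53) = -0.31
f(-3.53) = 0.86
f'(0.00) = 0.00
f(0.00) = 0.92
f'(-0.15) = -0.13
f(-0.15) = 0.93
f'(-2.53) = 0.51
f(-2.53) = 0.95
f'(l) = 4.9*(5.48*sin(l)*cos(l) - 0.4*sin(l))/(2.74*cos(l)^2 - 0.4*cos(l) + 3.01)^2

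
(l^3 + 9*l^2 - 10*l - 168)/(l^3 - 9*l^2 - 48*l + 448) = (l^2 + 2*l - 24)/(l^2 - 16*l + 64)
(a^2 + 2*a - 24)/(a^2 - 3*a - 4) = (a + 6)/(a + 1)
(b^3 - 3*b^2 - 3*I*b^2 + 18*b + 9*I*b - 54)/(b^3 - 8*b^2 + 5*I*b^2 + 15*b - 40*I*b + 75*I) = (b^2 - 3*I*b + 18)/(b^2 + 5*b*(-1 + I) - 25*I)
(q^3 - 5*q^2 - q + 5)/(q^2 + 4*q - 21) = (q^3 - 5*q^2 - q + 5)/(q^2 + 4*q - 21)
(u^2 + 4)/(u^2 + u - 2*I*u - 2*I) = (u + 2*I)/(u + 1)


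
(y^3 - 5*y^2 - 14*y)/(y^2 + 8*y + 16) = y*(y^2 - 5*y - 14)/(y^2 + 8*y + 16)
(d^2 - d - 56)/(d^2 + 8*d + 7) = (d - 8)/(d + 1)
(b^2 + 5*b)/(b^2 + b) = (b + 5)/(b + 1)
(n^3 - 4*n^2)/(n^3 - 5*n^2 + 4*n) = n/(n - 1)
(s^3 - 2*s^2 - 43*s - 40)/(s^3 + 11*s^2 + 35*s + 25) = (s - 8)/(s + 5)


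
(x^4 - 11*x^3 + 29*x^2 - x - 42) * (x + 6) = x^5 - 5*x^4 - 37*x^3 + 173*x^2 - 48*x - 252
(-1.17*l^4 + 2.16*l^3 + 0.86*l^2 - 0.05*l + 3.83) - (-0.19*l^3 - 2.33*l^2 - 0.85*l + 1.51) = -1.17*l^4 + 2.35*l^3 + 3.19*l^2 + 0.8*l + 2.32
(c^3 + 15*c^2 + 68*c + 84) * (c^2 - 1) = c^5 + 15*c^4 + 67*c^3 + 69*c^2 - 68*c - 84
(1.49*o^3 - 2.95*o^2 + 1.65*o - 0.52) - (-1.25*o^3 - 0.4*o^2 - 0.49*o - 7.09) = 2.74*o^3 - 2.55*o^2 + 2.14*o + 6.57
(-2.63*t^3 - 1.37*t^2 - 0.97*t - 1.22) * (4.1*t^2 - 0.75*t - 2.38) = -10.783*t^5 - 3.6445*t^4 + 3.3099*t^3 - 1.0139*t^2 + 3.2236*t + 2.9036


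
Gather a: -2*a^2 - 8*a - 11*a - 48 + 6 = -2*a^2 - 19*a - 42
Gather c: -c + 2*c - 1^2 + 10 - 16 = c - 7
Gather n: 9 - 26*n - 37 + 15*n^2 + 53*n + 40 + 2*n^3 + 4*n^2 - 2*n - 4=2*n^3 + 19*n^2 + 25*n + 8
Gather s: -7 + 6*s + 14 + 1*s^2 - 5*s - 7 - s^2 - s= 0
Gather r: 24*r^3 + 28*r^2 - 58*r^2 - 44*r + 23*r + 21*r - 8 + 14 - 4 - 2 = 24*r^3 - 30*r^2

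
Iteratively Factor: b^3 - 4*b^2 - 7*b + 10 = (b - 5)*(b^2 + b - 2) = (b - 5)*(b - 1)*(b + 2)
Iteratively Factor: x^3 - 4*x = (x - 2)*(x^2 + 2*x) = x*(x - 2)*(x + 2)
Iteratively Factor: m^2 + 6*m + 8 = (m + 2)*(m + 4)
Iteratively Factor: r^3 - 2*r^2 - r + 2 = (r + 1)*(r^2 - 3*r + 2) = (r - 1)*(r + 1)*(r - 2)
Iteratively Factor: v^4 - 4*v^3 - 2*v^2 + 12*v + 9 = (v + 1)*(v^3 - 5*v^2 + 3*v + 9) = (v - 3)*(v + 1)*(v^2 - 2*v - 3) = (v - 3)^2*(v + 1)*(v + 1)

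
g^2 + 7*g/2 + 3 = (g + 3/2)*(g + 2)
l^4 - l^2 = l^2*(l - 1)*(l + 1)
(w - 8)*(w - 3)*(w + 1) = w^3 - 10*w^2 + 13*w + 24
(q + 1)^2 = q^2 + 2*q + 1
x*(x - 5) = x^2 - 5*x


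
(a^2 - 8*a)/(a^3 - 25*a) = (a - 8)/(a^2 - 25)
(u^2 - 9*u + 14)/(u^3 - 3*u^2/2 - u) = 2*(u - 7)/(u*(2*u + 1))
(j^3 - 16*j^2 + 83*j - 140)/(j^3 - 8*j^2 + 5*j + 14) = (j^2 - 9*j + 20)/(j^2 - j - 2)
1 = 1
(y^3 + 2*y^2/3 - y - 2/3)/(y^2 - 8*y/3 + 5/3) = (3*y^2 + 5*y + 2)/(3*y - 5)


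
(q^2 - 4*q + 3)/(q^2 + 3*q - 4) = (q - 3)/(q + 4)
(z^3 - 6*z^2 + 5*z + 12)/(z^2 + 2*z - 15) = (z^2 - 3*z - 4)/(z + 5)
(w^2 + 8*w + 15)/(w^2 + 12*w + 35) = (w + 3)/(w + 7)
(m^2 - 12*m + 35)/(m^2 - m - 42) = (m - 5)/(m + 6)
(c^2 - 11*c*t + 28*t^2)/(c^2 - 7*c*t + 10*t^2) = (c^2 - 11*c*t + 28*t^2)/(c^2 - 7*c*t + 10*t^2)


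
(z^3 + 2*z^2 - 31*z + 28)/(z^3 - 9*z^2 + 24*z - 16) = (z + 7)/(z - 4)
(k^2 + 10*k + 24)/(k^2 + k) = (k^2 + 10*k + 24)/(k*(k + 1))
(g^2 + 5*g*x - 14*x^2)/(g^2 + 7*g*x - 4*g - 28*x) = (g - 2*x)/(g - 4)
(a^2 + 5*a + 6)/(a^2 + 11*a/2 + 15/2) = 2*(a + 2)/(2*a + 5)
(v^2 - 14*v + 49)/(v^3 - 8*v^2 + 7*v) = (v - 7)/(v*(v - 1))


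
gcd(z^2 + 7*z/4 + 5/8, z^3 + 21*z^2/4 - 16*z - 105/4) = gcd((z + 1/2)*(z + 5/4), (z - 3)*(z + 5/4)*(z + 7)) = z + 5/4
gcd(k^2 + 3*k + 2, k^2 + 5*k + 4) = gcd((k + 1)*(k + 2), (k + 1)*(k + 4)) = k + 1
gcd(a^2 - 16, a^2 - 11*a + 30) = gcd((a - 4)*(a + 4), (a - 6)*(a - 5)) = 1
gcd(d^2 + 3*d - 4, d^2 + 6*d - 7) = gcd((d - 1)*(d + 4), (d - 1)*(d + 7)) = d - 1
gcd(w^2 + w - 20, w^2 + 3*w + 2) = 1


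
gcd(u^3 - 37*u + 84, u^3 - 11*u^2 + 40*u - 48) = u^2 - 7*u + 12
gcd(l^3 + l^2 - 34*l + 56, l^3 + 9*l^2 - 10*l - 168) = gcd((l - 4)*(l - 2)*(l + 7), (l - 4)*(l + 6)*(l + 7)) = l^2 + 3*l - 28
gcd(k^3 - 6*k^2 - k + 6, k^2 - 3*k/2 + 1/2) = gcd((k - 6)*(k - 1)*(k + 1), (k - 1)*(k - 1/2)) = k - 1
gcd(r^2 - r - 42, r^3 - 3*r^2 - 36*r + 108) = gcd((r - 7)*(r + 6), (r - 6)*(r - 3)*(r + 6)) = r + 6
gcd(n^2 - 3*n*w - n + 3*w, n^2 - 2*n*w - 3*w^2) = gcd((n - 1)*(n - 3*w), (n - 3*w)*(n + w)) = -n + 3*w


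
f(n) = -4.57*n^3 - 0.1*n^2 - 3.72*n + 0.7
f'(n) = -13.71*n^2 - 0.2*n - 3.72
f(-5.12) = 630.50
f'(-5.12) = -362.10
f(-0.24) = 1.65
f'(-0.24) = -4.46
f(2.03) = -45.49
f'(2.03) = -60.62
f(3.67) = -240.20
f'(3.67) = -189.11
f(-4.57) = 451.79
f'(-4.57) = -289.14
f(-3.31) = 177.65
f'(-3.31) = -153.27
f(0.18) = 0.00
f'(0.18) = -4.20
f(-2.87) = 118.59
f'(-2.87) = -116.07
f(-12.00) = 7927.90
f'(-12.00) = -1975.56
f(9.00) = -3372.41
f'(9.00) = -1116.03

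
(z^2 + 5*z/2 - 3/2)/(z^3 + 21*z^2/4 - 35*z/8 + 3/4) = 4*(z + 3)/(4*z^2 + 23*z - 6)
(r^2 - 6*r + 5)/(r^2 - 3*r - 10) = (r - 1)/(r + 2)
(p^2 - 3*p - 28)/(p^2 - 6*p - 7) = (p + 4)/(p + 1)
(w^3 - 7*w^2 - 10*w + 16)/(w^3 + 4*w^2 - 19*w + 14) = (w^2 - 6*w - 16)/(w^2 + 5*w - 14)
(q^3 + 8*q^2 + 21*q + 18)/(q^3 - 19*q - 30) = (q + 3)/(q - 5)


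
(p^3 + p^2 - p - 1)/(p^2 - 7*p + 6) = (p^2 + 2*p + 1)/(p - 6)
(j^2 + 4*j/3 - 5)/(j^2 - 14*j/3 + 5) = (j + 3)/(j - 3)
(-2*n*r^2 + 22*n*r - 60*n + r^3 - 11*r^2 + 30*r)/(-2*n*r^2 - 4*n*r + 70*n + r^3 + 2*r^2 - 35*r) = (r - 6)/(r + 7)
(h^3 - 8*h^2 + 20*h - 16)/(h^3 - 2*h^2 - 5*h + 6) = (h^3 - 8*h^2 + 20*h - 16)/(h^3 - 2*h^2 - 5*h + 6)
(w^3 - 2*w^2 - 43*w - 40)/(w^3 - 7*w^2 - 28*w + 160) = (w + 1)/(w - 4)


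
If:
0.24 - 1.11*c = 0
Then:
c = 0.22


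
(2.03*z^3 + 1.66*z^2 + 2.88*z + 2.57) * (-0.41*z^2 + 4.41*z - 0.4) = -0.8323*z^5 + 8.2717*z^4 + 5.3278*z^3 + 10.9831*z^2 + 10.1817*z - 1.028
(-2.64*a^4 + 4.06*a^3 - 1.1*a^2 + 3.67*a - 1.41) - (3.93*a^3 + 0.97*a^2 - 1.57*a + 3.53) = -2.64*a^4 + 0.129999999999999*a^3 - 2.07*a^2 + 5.24*a - 4.94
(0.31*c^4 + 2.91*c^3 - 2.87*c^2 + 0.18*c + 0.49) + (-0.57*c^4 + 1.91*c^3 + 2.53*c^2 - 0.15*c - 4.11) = -0.26*c^4 + 4.82*c^3 - 0.34*c^2 + 0.03*c - 3.62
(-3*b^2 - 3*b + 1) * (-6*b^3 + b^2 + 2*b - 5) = 18*b^5 + 15*b^4 - 15*b^3 + 10*b^2 + 17*b - 5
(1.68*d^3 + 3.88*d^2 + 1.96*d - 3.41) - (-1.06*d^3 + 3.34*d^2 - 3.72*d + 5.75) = 2.74*d^3 + 0.54*d^2 + 5.68*d - 9.16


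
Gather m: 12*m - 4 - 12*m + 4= 0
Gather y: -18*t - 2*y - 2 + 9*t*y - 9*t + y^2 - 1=-27*t + y^2 + y*(9*t - 2) - 3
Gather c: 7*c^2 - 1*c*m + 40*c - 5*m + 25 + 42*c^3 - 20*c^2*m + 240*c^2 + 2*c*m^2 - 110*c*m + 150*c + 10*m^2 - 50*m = 42*c^3 + c^2*(247 - 20*m) + c*(2*m^2 - 111*m + 190) + 10*m^2 - 55*m + 25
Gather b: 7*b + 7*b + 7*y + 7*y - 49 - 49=14*b + 14*y - 98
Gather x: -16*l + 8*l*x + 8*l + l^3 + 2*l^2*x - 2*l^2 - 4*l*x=l^3 - 2*l^2 - 8*l + x*(2*l^2 + 4*l)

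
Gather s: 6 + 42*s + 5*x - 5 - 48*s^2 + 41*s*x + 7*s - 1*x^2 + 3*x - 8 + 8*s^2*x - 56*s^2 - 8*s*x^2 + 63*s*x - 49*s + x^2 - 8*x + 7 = s^2*(8*x - 104) + s*(-8*x^2 + 104*x)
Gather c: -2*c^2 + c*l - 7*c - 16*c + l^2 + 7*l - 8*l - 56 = -2*c^2 + c*(l - 23) + l^2 - l - 56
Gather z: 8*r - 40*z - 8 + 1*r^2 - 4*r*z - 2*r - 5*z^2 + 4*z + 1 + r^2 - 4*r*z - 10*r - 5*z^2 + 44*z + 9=2*r^2 - 4*r - 10*z^2 + z*(8 - 8*r) + 2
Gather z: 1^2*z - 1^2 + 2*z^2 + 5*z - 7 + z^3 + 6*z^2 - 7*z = z^3 + 8*z^2 - z - 8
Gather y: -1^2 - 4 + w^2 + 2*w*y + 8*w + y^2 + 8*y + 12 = w^2 + 8*w + y^2 + y*(2*w + 8) + 7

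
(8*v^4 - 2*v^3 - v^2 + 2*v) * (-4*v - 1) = -32*v^5 + 6*v^3 - 7*v^2 - 2*v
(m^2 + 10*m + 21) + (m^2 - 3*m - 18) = 2*m^2 + 7*m + 3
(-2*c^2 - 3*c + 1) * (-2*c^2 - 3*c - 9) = 4*c^4 + 12*c^3 + 25*c^2 + 24*c - 9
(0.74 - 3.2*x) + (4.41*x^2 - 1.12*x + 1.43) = 4.41*x^2 - 4.32*x + 2.17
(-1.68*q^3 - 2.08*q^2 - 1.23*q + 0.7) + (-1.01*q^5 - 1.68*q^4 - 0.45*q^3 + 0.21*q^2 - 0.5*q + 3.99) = -1.01*q^5 - 1.68*q^4 - 2.13*q^3 - 1.87*q^2 - 1.73*q + 4.69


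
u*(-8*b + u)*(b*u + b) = -8*b^2*u^2 - 8*b^2*u + b*u^3 + b*u^2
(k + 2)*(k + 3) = k^2 + 5*k + 6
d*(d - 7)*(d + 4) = d^3 - 3*d^2 - 28*d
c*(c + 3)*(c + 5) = c^3 + 8*c^2 + 15*c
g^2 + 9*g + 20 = (g + 4)*(g + 5)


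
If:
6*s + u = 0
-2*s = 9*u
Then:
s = 0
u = 0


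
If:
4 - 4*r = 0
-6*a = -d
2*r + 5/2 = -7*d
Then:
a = -3/28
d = -9/14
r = 1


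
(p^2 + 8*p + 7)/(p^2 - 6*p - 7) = (p + 7)/(p - 7)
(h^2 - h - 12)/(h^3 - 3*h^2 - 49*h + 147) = (h^2 - h - 12)/(h^3 - 3*h^2 - 49*h + 147)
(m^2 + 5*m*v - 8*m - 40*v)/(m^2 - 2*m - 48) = (m + 5*v)/(m + 6)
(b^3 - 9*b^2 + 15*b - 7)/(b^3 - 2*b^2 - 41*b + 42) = (b - 1)/(b + 6)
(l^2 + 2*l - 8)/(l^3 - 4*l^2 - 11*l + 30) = (l + 4)/(l^2 - 2*l - 15)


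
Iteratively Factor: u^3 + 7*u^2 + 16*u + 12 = (u + 3)*(u^2 + 4*u + 4) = (u + 2)*(u + 3)*(u + 2)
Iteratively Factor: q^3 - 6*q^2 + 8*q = (q - 4)*(q^2 - 2*q) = (q - 4)*(q - 2)*(q)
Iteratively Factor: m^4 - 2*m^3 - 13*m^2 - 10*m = (m)*(m^3 - 2*m^2 - 13*m - 10) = m*(m - 5)*(m^2 + 3*m + 2) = m*(m - 5)*(m + 1)*(m + 2)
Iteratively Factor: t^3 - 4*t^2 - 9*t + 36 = (t - 3)*(t^2 - t - 12) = (t - 4)*(t - 3)*(t + 3)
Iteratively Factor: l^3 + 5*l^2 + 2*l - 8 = (l + 2)*(l^2 + 3*l - 4) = (l + 2)*(l + 4)*(l - 1)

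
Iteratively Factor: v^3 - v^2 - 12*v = (v - 4)*(v^2 + 3*v) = (v - 4)*(v + 3)*(v)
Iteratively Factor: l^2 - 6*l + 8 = (l - 2)*(l - 4)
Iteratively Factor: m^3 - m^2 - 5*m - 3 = (m - 3)*(m^2 + 2*m + 1) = (m - 3)*(m + 1)*(m + 1)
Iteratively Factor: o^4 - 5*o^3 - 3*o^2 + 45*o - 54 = (o - 2)*(o^3 - 3*o^2 - 9*o + 27) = (o - 3)*(o - 2)*(o^2 - 9) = (o - 3)*(o - 2)*(o + 3)*(o - 3)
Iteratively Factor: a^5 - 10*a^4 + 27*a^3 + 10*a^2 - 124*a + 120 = (a - 2)*(a^4 - 8*a^3 + 11*a^2 + 32*a - 60) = (a - 3)*(a - 2)*(a^3 - 5*a^2 - 4*a + 20) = (a - 3)*(a - 2)^2*(a^2 - 3*a - 10) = (a - 5)*(a - 3)*(a - 2)^2*(a + 2)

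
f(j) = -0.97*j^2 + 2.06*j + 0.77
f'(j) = 2.06 - 1.94*j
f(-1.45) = -4.26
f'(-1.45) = 4.87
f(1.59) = 1.59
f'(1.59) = -1.02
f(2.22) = 0.56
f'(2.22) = -2.25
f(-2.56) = -10.86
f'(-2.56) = 7.03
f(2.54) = -0.26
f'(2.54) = -2.87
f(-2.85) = -12.98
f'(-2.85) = 7.59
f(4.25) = -8.00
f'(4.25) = -6.18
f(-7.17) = -63.87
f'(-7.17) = 15.97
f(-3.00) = -14.14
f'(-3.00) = 7.88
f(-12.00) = -163.63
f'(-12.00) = 25.34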